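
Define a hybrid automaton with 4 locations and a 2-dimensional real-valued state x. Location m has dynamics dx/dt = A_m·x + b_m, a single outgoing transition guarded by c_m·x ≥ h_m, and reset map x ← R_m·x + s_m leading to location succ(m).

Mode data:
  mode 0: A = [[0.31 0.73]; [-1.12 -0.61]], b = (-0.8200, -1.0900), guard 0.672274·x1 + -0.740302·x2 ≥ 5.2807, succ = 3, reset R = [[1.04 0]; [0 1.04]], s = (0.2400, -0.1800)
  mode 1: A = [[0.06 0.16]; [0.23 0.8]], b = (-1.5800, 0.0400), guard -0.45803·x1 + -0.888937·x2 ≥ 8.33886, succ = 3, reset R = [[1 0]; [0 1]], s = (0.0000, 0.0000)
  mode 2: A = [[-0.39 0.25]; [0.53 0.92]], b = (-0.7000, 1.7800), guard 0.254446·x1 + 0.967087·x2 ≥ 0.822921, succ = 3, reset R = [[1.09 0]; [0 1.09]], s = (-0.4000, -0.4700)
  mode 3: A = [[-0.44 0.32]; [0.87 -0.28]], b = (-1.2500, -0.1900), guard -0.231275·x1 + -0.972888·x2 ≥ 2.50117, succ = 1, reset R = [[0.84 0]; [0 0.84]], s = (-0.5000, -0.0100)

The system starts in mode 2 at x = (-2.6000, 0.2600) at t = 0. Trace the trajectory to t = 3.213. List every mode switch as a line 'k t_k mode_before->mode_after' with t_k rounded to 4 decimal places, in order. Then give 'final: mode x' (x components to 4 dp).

1 0.9830 2->3
2 2.1640 3->1
final: 1 -5.4293 -5.0869

Mode 2: guard c·x = 0.8229 hit at Δt = 0.9830 (t = 0.9830), x⁻ = (-2.1853, 1.4259) → reset → x⁺ = (-2.7820, 1.0842), jump to mode 3
Mode 3: guard c·x = 2.5012 hit at Δt = 1.1810 (t = 2.1640), x⁻ = (-2.9763, -1.8633) → reset → x⁺ = (-3.0001, -1.5752), jump to mode 1
Mode 1: flow for 1.0490 to horizon, guard not reached → x = (-5.4293, -5.0869)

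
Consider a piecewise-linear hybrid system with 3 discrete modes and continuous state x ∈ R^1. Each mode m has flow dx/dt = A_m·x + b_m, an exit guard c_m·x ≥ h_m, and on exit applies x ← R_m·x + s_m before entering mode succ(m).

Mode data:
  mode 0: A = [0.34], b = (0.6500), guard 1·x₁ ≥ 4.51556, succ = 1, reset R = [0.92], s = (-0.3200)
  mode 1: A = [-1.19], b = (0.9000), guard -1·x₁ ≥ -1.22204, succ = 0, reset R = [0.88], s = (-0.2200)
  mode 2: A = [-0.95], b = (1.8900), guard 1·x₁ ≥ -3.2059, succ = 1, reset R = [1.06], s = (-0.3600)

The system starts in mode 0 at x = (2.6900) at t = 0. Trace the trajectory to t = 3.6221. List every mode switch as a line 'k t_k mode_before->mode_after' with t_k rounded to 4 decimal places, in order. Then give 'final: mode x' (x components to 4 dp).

1 0.9827 0->1
2 2.5696 1->0
final: 0 2.0460

Mode 0: guard c·x = 4.5156 hit at Δt = 0.9827 (t = 0.9827), x⁻ = (4.5156) → reset → x⁺ = (3.8343), jump to mode 1
Mode 1: guard c·x = -1.2220 hit at Δt = 1.5869 (t = 2.5696), x⁻ = (1.2220) → reset → x⁺ = (0.8554), jump to mode 0
Mode 0: flow for 1.0525 to horizon, guard not reached → x = (2.0460)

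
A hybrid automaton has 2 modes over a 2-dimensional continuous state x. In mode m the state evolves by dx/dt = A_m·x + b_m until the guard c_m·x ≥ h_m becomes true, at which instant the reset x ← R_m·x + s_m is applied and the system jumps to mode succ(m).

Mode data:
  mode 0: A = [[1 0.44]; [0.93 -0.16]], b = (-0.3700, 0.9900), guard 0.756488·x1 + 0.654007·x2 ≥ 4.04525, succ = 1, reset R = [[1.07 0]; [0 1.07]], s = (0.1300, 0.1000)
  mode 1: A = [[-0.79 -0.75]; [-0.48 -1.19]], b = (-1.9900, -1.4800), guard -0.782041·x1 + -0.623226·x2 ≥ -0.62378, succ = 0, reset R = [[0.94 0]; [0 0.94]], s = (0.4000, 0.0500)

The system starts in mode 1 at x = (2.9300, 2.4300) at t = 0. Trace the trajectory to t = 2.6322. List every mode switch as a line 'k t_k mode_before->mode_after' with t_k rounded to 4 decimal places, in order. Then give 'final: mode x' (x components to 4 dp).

1 0.5770 1->0
2 1.6317 0->1
3 2.2736 1->0
final: 0 1.1455 1.1061

Mode 1: guard c·x = -0.6238 hit at Δt = 0.5770 (t = 0.5770), x⁻ = (0.5454, 0.3165) → reset → x⁺ = (0.9127, 0.3475), jump to mode 0
Mode 0: guard c·x = 4.0453 hit at Δt = 1.0547 (t = 1.6317), x⁻ = (2.9435, 2.7805) → reset → x⁺ = (3.2796, 3.0752), jump to mode 1
Mode 1: guard c·x = -0.6238 hit at Δt = 0.6419 (t = 2.2736), x⁻ = (0.4364, 0.4533) → reset → x⁺ = (0.8102, 0.4761), jump to mode 0
Mode 0: flow for 0.3586 to horizon, guard not reached → x = (1.1455, 1.1061)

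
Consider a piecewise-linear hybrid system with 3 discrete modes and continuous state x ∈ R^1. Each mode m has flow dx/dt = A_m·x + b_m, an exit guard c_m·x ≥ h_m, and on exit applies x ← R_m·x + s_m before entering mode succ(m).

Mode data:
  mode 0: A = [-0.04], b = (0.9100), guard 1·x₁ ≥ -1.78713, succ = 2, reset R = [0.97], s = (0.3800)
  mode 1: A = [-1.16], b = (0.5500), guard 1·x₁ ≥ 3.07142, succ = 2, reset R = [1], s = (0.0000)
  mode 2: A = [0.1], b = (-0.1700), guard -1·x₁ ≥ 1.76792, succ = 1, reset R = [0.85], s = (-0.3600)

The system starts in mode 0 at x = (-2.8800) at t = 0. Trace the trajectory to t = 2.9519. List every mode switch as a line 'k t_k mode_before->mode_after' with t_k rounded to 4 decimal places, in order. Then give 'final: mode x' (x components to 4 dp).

1 1.0894 0->2
2 2.3620 2->1
final: 1 -0.7047

Mode 0: guard c·x = -1.7871 hit at Δt = 1.0894 (t = 1.0894), x⁻ = (-1.7871) → reset → x⁺ = (-1.3535), jump to mode 2
Mode 2: guard c·x = 1.7679 hit at Δt = 1.2726 (t = 2.3620), x⁻ = (-1.7679) → reset → x⁺ = (-1.8627), jump to mode 1
Mode 1: flow for 0.5899 to horizon, guard not reached → x = (-0.7047)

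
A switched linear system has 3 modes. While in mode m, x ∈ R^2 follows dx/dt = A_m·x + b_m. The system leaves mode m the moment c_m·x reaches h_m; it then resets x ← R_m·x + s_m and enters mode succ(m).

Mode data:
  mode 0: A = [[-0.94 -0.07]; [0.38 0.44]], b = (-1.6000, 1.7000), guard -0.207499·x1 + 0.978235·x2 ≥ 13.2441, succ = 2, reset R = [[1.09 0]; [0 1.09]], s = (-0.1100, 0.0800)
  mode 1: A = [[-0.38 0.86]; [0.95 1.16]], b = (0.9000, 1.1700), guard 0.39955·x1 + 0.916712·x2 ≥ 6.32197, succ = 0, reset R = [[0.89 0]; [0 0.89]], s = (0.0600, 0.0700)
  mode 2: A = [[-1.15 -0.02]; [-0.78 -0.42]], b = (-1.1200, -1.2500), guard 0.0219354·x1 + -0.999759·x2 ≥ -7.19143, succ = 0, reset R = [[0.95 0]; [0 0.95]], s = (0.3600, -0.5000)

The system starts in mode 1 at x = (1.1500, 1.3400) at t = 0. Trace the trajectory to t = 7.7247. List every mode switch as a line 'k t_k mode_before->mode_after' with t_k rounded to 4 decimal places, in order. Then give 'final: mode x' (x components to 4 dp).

Mode 1: guard c·x = 6.3220 hit at Δt = 0.6446 (t = 0.6446), x⁻ = (2.9880, 5.5940) → reset → x⁺ = (2.7193, 5.0487), jump to mode 0
Mode 0: guard c·x = 13.2441 hit at Δt = 1.4232 (t = 2.0678), x⁻ = (-1.0808, 13.3095) → reset → x⁺ = (-1.2881, 14.5874), jump to mode 2
Mode 2: guard c·x = -7.1914 hit at Δt = 1.5796 (t = 3.6474), x⁻ = (-1.1626, 7.1677) → reset → x⁺ = (-0.7444, 6.3093), jump to mode 0
Mode 0: guard c·x = 13.2441 hit at Δt = 1.2813 (t = 4.9287), x⁻ = (-1.9425, 13.1267) → reset → x⁺ = (-2.2273, 14.3881), jump to mode 2
Mode 2: guard c·x = -7.1914 hit at Δt = 1.6571 (t = 6.5858), x⁻ = (-1.2994, 7.1647) → reset → x⁺ = (-0.8744, 6.3064), jump to mode 0
Mode 0: flow for 1.1389 to horizon, guard not reached → x = (-1.8848, 12.1429)

1 0.6446 1->0
2 2.0678 0->2
3 3.6474 2->0
4 4.9287 0->2
5 6.5858 2->0
final: 0 -1.8848 12.1429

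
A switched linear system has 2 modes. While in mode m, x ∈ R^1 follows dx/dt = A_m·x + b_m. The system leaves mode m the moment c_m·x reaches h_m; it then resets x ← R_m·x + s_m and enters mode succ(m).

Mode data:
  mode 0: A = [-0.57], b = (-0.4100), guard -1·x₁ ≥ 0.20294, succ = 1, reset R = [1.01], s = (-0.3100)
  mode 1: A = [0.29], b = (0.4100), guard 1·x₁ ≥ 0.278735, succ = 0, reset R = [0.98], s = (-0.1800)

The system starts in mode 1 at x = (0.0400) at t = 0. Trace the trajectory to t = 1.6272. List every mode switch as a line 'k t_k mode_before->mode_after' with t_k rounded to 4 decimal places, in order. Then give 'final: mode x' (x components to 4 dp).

1 0.5243 1->0
2 1.3195 0->1
final: 1 -0.4311

Mode 1: guard c·x = 0.2787 hit at Δt = 0.5243 (t = 0.5243), x⁻ = (0.2787) → reset → x⁺ = (0.0932), jump to mode 0
Mode 0: guard c·x = 0.2029 hit at Δt = 0.7952 (t = 1.3195), x⁻ = (-0.2029) → reset → x⁺ = (-0.5150), jump to mode 1
Mode 1: flow for 0.3077 to horizon, guard not reached → x = (-0.4311)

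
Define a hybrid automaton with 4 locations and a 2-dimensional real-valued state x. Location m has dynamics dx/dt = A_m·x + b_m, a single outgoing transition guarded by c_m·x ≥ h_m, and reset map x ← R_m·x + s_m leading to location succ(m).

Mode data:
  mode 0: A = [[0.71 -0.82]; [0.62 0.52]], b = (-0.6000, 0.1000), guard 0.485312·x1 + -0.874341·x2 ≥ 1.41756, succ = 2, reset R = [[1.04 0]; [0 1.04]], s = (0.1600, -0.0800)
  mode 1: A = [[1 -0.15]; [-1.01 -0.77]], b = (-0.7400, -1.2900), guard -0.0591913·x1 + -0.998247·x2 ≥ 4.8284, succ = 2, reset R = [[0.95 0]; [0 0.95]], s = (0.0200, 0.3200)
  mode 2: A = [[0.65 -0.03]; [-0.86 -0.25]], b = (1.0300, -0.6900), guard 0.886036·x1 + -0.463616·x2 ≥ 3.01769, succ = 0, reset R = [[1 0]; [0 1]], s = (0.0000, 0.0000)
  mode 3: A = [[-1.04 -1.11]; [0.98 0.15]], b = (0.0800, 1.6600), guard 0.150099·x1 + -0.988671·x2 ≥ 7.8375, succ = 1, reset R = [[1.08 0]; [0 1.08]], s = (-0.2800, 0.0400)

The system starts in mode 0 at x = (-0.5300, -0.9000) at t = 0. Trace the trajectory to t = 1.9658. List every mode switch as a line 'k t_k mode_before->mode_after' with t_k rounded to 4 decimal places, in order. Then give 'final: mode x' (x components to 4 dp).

Mode 0: guard c·x = 1.4176 hit at Δt = 1.0192 (t = 1.0192), x⁻ = (-0.4176, -1.8531) → reset → x⁺ = (-0.2743, -2.0072), jump to mode 2
Mode 2: flow for 0.9466 to horizon, guard not reached → x = (0.9221, -2.3729)

1 1.0192 0->2
final: 2 0.9221 -2.3729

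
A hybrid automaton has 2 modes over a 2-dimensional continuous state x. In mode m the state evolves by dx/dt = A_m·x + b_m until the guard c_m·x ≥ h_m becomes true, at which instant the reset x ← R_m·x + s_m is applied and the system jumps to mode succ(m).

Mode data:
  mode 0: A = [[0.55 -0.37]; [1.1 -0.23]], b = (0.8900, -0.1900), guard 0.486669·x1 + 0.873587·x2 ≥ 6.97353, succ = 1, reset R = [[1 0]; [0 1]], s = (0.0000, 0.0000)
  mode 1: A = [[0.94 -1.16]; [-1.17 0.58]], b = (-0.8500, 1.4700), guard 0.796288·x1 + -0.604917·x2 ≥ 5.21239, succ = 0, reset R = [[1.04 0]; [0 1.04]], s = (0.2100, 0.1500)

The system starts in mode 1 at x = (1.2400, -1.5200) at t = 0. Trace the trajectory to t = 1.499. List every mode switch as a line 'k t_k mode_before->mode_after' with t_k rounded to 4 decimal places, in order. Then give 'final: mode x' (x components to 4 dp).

Mode 1: guard c·x = 5.2124 hit at Δt = 0.7120 (t = 0.7120), x⁻ = (4.0119, -3.3357) → reset → x⁺ = (4.3823, -3.3191), jump to mode 0
Mode 0: flow for 0.7870 to horizon, guard not reached → x = (8.0016, 2.0397)

1 0.7120 1->0
final: 0 8.0016 2.0397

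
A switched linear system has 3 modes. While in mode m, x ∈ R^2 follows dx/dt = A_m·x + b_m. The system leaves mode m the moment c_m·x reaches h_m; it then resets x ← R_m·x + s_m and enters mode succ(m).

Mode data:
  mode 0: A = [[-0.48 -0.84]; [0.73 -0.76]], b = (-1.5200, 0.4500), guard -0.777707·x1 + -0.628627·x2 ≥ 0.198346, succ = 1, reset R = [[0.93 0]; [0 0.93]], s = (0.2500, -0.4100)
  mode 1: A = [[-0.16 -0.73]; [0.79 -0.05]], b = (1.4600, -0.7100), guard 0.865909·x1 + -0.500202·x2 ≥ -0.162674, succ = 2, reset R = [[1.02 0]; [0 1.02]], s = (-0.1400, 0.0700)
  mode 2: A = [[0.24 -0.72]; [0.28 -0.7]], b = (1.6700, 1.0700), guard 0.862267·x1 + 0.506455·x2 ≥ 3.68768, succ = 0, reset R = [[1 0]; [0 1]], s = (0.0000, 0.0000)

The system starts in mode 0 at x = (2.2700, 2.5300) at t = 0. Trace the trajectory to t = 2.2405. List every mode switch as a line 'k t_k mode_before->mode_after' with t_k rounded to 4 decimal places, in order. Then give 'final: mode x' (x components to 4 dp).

Mode 0: guard c·x = 0.1983 hit at Δt = 1.0785 (t = 1.0785), x⁻ = (-1.3989, 1.4151) → reset → x⁺ = (-1.0510, 0.9061), jump to mode 1
Mode 1: guard c·x = -0.1627 hit at Δt = 0.7056 (t = 1.7841), x⁻ = (-0.1682, 0.0340) → reset → x⁺ = (-0.3116, 0.1047), jump to mode 2
Mode 2: flow for 0.4564 to horizon, guard not reached → x = (0.3531, 0.4988)

1 1.0785 0->1
2 1.7841 1->2
final: 2 0.3531 0.4988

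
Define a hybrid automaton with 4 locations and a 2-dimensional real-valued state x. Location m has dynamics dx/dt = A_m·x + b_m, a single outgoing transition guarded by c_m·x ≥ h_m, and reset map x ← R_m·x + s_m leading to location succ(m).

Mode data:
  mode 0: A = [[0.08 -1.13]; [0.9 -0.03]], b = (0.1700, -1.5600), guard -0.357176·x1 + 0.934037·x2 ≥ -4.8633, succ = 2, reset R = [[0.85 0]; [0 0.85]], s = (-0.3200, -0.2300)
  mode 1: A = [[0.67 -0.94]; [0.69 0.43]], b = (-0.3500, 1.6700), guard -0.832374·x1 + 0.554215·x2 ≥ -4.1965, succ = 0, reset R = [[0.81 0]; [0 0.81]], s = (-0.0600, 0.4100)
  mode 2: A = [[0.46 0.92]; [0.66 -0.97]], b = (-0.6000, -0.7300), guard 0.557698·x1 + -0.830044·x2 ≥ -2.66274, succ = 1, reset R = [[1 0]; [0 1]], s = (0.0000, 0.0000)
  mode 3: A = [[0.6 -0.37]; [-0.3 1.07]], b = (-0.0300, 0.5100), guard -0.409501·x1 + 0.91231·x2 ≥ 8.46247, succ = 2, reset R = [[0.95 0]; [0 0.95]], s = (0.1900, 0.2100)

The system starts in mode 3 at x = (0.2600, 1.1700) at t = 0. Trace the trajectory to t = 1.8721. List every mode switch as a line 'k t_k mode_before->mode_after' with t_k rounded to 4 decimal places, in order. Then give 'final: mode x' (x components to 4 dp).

Mode 3: guard c·x = 8.4625 hit at Δt = 1.5215 (t = 1.5215), x⁻ = (-2.3733, 8.2106) → reset → x⁺ = (-2.0646, 8.0101), jump to mode 2
Mode 2: flow for 0.3506 to horizon, guard not reached → x = (-0.3566, 5.2658)

1 1.5215 3->2
final: 2 -0.3566 5.2658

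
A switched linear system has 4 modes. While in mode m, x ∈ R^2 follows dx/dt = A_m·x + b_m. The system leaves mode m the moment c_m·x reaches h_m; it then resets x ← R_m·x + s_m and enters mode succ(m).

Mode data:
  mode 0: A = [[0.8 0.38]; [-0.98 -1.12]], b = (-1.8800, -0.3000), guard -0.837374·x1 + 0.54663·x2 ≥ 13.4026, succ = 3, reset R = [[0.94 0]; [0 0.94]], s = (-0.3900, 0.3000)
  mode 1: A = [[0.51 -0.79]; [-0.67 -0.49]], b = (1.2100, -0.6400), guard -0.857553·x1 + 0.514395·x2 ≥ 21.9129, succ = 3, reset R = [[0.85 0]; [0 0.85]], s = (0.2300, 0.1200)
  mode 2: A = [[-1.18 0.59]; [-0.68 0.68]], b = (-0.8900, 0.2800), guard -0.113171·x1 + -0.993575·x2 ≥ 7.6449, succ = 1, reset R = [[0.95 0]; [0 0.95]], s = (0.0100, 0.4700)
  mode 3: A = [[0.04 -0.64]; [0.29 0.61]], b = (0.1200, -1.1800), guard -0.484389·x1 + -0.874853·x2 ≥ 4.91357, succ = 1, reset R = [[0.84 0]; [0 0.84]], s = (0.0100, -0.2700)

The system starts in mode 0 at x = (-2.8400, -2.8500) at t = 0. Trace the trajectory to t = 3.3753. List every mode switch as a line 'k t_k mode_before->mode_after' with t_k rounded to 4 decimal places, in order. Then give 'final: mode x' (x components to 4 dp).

Mode 0: guard c·x = 13.4026 hit at Δt = 1.3564 (t = 1.3564), x⁻ = (-12.7718, 4.9536) → reset → x⁺ = (-12.3955, 4.9564), jump to mode 3
Mode 3: guard c·x = 4.9136 hit at Δt = 0.8442 (t = 2.2006), x⁻ = (-14.8881, 2.6268) → reset → x⁺ = (-12.4960, 1.9365), jump to mode 1
Mode 1: guard c·x = 21.9129 hit at Δt = 0.7710 (t = 2.9716), x⁻ = (-20.7891, 7.9416) → reset → x⁺ = (-17.4407, 6.8704), jump to mode 3
Mode 3: flow for 0.4037 to horizon, guard not reached → x = (-19.3381, 5.8100)

1 1.3564 0->3
2 2.2006 3->1
3 2.9716 1->3
final: 3 -19.3381 5.8100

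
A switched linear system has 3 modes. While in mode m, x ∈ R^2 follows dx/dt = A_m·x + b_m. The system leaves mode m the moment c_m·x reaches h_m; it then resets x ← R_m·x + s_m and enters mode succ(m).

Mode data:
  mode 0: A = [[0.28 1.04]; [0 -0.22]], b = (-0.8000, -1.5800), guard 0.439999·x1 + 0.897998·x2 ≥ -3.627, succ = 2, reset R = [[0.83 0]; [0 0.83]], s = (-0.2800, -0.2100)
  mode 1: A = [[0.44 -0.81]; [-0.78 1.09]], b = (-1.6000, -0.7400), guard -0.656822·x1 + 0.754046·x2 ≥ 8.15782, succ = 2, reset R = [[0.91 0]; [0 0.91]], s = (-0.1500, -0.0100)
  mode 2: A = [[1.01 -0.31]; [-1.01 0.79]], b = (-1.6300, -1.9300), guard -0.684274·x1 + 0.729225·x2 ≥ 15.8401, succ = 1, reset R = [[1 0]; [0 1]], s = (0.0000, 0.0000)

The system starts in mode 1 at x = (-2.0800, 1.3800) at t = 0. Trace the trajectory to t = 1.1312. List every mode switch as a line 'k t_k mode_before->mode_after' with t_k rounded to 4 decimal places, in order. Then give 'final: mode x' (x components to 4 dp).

Mode 1: guard c·x = 8.1578 hit at Δt = 0.7336 (t = 0.7336), x⁻ = (-6.2382, 5.3848) → reset → x⁺ = (-5.8268, 4.8902), jump to mode 2
Mode 2: flow for 0.3976 to horizon, guard not reached → x = (-10.5300, 9.4983)

1 0.7336 1->2
final: 2 -10.5300 9.4983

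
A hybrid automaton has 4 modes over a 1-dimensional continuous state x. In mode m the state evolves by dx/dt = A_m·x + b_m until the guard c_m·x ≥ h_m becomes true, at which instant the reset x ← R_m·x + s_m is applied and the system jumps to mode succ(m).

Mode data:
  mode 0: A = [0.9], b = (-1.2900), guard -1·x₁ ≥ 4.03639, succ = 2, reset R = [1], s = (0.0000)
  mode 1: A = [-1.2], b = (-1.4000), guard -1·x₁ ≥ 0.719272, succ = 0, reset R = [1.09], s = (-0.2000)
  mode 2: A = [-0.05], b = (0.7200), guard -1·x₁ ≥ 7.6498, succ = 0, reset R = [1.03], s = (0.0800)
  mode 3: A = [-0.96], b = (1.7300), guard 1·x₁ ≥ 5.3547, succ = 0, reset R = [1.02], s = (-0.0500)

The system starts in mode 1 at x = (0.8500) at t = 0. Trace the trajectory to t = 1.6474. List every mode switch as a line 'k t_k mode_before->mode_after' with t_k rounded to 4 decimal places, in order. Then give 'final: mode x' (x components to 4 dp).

1 1.2548 1->0
final: 0 -2.0085

Mode 1: guard c·x = 0.7193 hit at Δt = 1.2548 (t = 1.2548), x⁻ = (-0.7193) → reset → x⁺ = (-0.9840), jump to mode 0
Mode 0: flow for 0.3926 to horizon, guard not reached → x = (-2.0085)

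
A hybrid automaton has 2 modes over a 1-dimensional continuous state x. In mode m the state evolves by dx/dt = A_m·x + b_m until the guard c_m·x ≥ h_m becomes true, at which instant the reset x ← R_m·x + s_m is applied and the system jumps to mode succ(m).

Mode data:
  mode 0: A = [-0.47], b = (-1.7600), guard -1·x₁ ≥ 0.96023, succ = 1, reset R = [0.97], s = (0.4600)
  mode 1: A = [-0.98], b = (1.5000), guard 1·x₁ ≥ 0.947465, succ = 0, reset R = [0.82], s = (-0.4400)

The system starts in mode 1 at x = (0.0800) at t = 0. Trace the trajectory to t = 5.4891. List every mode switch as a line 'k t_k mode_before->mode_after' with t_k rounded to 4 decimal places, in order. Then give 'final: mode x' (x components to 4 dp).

Mode 1: guard c·x = 0.9475 hit at Δt = 0.9299 (t = 0.9299), x⁻ = (0.9475) → reset → x⁺ = (0.3369), jump to mode 0
Mode 0: guard c·x = 0.9602 hit at Δt = 0.8137 (t = 1.7436), x⁻ = (-0.9602) → reset → x⁺ = (-0.4714), jump to mode 1
Mode 1: guard c·x = 0.9475 hit at Δt = 1.2587 (t = 3.0023), x⁻ = (0.9475) → reset → x⁺ = (0.3369), jump to mode 0
Mode 0: guard c·x = 0.9602 hit at Δt = 0.8137 (t = 3.8160), x⁻ = (-0.9602) → reset → x⁺ = (-0.4714), jump to mode 1
Mode 1: guard c·x = 0.9475 hit at Δt = 1.2587 (t = 5.0746), x⁻ = (0.9475) → reset → x⁺ = (0.3369), jump to mode 0
Mode 0: flow for 0.4145 to horizon, guard not reached → x = (-0.3856)

1 0.9299 1->0
2 1.7436 0->1
3 3.0023 1->0
4 3.8160 0->1
5 5.0746 1->0
final: 0 -0.3856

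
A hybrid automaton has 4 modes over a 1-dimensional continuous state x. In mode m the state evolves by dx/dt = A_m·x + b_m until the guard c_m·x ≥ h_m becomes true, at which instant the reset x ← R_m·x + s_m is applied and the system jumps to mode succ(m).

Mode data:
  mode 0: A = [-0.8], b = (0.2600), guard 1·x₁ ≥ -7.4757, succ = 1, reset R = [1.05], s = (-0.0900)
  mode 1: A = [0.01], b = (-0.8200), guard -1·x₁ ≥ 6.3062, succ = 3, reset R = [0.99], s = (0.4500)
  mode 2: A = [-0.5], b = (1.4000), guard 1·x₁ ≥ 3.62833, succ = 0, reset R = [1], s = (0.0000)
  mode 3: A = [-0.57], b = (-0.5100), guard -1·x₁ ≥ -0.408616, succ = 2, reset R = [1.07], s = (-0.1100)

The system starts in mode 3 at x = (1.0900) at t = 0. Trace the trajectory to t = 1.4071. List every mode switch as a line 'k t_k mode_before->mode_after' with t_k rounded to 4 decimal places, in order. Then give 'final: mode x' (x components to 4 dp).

1 0.7378 3->2
final: 2 1.0305

Mode 3: guard c·x = -0.4086 hit at Δt = 0.7378 (t = 0.7378), x⁻ = (0.4086) → reset → x⁺ = (0.3272), jump to mode 2
Mode 2: flow for 0.6693 to horizon, guard not reached → x = (1.0305)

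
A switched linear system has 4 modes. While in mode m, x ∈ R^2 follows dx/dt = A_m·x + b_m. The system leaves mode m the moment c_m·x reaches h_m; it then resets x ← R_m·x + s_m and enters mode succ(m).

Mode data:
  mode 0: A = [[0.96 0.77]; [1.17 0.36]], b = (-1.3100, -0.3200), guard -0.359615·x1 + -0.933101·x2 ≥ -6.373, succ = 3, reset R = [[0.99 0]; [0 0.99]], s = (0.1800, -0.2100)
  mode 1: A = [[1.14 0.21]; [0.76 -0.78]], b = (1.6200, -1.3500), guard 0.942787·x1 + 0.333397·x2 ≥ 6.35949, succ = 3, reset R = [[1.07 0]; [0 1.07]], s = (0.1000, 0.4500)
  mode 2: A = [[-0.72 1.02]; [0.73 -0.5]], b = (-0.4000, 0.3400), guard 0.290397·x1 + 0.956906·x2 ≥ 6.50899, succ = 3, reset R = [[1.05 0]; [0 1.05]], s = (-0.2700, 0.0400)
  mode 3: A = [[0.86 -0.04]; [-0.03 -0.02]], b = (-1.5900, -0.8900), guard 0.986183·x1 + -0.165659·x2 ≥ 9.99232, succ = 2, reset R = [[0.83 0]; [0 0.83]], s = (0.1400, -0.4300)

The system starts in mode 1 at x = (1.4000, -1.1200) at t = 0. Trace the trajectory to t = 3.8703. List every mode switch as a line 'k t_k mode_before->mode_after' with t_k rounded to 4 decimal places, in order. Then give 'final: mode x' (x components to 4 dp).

1 0.9383 1->3
2 1.4726 3->2
3 2.9729 2->3
final: 3 10.0781 4.2569

Mode 1: guard c·x = 6.3595 hit at Δt = 0.9383 (t = 0.9383), x⁻ = (6.5707, 0.4940) → reset → x⁺ = (7.1307, 0.9785), jump to mode 3
Mode 3: guard c·x = 9.9923 hit at Δt = 0.5343 (t = 1.4726), x⁻ = (10.1926, 0.3589) → reset → x⁺ = (8.5999, -0.1321), jump to mode 2
Mode 2: guard c·x = 6.5090 hit at Δt = 1.5003 (t = 2.9729), x⁻ = (5.7566, 5.0551) → reset → x⁺ = (5.7745, 5.3479), jump to mode 3
Mode 3: flow for 0.8974 to horizon, guard not reached → x = (10.0781, 4.2569)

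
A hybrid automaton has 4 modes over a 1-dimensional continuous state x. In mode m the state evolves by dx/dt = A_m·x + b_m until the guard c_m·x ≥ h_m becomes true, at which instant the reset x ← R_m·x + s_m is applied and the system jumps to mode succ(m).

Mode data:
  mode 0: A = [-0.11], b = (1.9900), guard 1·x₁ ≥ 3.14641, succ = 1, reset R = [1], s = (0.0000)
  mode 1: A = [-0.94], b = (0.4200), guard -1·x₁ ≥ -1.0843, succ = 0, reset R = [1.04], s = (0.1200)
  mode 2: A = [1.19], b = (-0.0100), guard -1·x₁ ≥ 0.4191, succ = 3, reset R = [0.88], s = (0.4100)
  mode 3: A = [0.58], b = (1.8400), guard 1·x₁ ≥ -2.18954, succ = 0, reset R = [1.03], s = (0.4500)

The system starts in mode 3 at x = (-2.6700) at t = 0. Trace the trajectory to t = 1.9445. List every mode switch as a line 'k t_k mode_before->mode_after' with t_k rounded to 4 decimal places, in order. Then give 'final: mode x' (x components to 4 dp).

1 1.1570 3->0
final: 0 -0.1543

Mode 3: guard c·x = -2.1895 hit at Δt = 1.1570 (t = 1.1570), x⁻ = (-2.1895) → reset → x⁺ = (-1.8052), jump to mode 0
Mode 0: flow for 0.7875 to horizon, guard not reached → x = (-0.1543)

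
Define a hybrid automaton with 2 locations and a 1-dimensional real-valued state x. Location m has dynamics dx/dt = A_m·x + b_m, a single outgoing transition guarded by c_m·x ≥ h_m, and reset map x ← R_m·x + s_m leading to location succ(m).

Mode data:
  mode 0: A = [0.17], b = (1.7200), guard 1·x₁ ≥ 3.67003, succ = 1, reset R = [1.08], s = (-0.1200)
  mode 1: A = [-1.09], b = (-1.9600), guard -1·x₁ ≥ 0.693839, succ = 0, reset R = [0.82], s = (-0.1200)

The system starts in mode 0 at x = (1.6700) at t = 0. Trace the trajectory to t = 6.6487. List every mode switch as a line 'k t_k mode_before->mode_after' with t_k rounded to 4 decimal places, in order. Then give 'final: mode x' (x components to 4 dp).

1 0.9219 0->1
2 2.4182 1->0
3 4.6536 0->1
4 6.1499 1->0
final: 0 0.1455

Mode 0: guard c·x = 3.6700 hit at Δt = 0.9219 (t = 0.9219), x⁻ = (3.6700) → reset → x⁺ = (3.8436), jump to mode 1
Mode 1: guard c·x = 0.6938 hit at Δt = 1.4963 (t = 2.4182), x⁻ = (-0.6938) → reset → x⁺ = (-0.6889), jump to mode 0
Mode 0: guard c·x = 3.6700 hit at Δt = 2.2354 (t = 4.6536), x⁻ = (3.6700) → reset → x⁺ = (3.8436), jump to mode 1
Mode 1: guard c·x = 0.6938 hit at Δt = 1.4963 (t = 6.1499), x⁻ = (-0.6938) → reset → x⁺ = (-0.6889), jump to mode 0
Mode 0: flow for 0.4988 to horizon, guard not reached → x = (0.1455)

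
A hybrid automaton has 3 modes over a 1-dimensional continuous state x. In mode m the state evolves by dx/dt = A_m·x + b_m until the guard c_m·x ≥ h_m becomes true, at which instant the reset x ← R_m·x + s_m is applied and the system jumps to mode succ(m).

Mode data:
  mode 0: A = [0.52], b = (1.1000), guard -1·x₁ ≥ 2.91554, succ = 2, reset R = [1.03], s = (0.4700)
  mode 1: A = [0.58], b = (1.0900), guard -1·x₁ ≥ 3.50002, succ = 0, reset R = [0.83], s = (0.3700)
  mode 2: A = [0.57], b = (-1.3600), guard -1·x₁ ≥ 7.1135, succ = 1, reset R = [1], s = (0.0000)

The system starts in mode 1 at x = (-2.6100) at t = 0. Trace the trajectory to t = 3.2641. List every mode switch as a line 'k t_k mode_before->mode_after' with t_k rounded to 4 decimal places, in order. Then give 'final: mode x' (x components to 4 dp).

1 1.3735 1->0
2 2.6147 0->2
final: 2 -4.7365

Mode 1: guard c·x = 3.5000 hit at Δt = 1.3735 (t = 1.3735), x⁻ = (-3.5000) → reset → x⁺ = (-2.5350), jump to mode 0
Mode 0: guard c·x = 2.9155 hit at Δt = 1.2412 (t = 2.6147), x⁻ = (-2.9155) → reset → x⁺ = (-2.5330), jump to mode 2
Mode 2: flow for 0.6494 to horizon, guard not reached → x = (-4.7365)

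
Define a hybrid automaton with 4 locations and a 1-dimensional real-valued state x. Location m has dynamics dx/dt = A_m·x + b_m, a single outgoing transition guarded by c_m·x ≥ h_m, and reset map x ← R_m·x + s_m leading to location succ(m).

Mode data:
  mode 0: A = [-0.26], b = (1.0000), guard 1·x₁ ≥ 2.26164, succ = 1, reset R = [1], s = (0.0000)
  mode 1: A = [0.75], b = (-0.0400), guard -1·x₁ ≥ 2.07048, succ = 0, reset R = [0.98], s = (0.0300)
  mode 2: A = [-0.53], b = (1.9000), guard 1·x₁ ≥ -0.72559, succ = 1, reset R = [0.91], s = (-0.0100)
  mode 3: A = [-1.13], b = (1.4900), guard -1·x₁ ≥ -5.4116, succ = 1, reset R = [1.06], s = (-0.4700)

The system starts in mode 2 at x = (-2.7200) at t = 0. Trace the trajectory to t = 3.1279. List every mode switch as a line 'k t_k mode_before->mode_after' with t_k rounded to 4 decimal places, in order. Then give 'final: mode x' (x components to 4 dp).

1 0.7175 2->1
2 2.1531 1->0
final: 0 -0.6904

Mode 2: guard c·x = -0.7256 hit at Δt = 0.7175 (t = 0.7175), x⁻ = (-0.7256) → reset → x⁺ = (-0.6703), jump to mode 1
Mode 1: guard c·x = 2.0705 hit at Δt = 1.4356 (t = 2.1531), x⁻ = (-2.0705) → reset → x⁺ = (-1.9991), jump to mode 0
Mode 0: flow for 0.9748 to horizon, guard not reached → x = (-0.6904)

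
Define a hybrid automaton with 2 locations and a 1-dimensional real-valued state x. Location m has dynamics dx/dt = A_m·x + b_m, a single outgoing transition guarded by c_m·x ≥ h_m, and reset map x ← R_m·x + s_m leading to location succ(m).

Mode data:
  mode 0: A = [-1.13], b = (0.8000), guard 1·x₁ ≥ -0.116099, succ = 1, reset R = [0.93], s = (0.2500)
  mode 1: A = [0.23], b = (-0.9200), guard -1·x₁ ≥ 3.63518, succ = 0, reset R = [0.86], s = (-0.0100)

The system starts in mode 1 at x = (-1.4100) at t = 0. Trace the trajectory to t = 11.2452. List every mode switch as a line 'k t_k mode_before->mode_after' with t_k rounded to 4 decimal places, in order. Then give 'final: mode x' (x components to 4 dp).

Mode 1: guard c·x = 3.6352 hit at Δt = 1.4979 (t = 1.4979), x⁻ = (-3.6352) → reset → x⁺ = (-3.1363), jump to mode 0
Mode 0: guard c·x = -0.1161 hit at Δt = 1.3629 (t = 2.8608), x⁻ = (-0.1161) → reset → x⁺ = (0.1420), jump to mode 1
Mode 1: guard c·x = 3.6352 hit at Δt = 2.9679 (t = 5.8287), x⁻ = (-3.6352) → reset → x⁺ = (-3.1363), jump to mode 0
Mode 0: guard c·x = -0.1161 hit at Δt = 1.3629 (t = 7.1916), x⁻ = (-0.1161) → reset → x⁺ = (0.1420), jump to mode 1
Mode 1: guard c·x = 3.6352 hit at Δt = 2.9679 (t = 10.1596), x⁻ = (-3.6352) → reset → x⁺ = (-3.1363), jump to mode 0
Mode 0: flow for 1.0856 to horizon, guard not reached → x = (-0.4193)

1 1.4979 1->0
2 2.8608 0->1
3 5.8287 1->0
4 7.1916 0->1
5 10.1596 1->0
final: 0 -0.4193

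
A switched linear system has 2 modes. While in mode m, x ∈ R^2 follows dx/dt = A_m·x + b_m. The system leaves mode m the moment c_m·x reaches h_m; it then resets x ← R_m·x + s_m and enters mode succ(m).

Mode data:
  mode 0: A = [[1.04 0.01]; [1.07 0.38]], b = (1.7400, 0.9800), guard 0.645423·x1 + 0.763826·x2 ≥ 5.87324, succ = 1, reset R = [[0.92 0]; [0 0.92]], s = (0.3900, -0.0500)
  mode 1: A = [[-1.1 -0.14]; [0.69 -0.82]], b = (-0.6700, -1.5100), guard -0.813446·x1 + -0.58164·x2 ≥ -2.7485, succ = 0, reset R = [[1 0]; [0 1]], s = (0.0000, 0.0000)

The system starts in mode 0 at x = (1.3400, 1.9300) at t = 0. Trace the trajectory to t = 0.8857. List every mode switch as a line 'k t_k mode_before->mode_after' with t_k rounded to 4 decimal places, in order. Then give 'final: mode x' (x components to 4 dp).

1 0.5544 0->1
final: 1 2.3128 3.3117

Mode 0: guard c·x = 5.8732 hit at Δt = 0.5544 (t = 0.5544), x⁻ = (3.7122, 4.5525) → reset → x⁺ = (3.8052, 4.1383), jump to mode 1
Mode 1: flow for 0.3313 to horizon, guard not reached → x = (2.3128, 3.3117)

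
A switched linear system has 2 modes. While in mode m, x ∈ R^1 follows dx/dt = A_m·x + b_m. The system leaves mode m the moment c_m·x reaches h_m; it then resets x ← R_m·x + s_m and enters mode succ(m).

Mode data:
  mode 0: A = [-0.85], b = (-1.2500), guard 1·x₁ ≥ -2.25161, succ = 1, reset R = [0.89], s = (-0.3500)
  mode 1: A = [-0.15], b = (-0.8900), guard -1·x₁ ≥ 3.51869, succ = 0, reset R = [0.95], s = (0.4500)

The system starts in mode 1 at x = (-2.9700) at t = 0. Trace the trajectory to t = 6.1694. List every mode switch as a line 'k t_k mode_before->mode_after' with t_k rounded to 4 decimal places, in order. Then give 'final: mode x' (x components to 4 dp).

Mode 1: guard c·x = 3.5187 hit at Δt = 1.3651 (t = 1.3651), x⁻ = (-3.5187) → reset → x⁺ = (-2.8928), jump to mode 0
Mode 0: guard c·x = -2.2516 hit at Δt = 0.7051 (t = 2.0702), x⁻ = (-2.2516) → reset → x⁺ = (-2.3539), jump to mode 1
Mode 1: guard c·x = 3.5187 hit at Δt = 2.6243 (t = 4.6945), x⁻ = (-3.5187) → reset → x⁺ = (-2.8928), jump to mode 0
Mode 0: guard c·x = -2.2516 hit at Δt = 0.7051 (t = 5.3996), x⁻ = (-2.2516) → reset → x⁺ = (-2.3539), jump to mode 1
Mode 1: flow for 0.7698 to horizon, guard not reached → x = (-2.7443)

1 1.3651 1->0
2 2.0702 0->1
3 4.6945 1->0
4 5.3996 0->1
final: 1 -2.7443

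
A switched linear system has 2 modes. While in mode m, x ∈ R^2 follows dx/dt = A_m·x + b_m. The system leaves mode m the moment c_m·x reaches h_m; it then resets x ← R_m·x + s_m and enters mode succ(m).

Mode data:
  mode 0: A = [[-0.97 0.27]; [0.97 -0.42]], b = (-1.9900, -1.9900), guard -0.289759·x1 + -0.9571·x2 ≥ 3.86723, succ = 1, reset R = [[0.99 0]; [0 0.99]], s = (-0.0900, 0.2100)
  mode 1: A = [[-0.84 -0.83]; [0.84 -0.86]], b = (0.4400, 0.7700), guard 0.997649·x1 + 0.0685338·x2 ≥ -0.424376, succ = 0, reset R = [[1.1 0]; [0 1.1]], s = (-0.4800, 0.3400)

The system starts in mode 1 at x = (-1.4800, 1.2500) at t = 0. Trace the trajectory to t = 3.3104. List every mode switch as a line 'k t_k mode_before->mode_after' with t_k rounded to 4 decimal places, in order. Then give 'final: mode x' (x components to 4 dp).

1 1.4751 1->0
2 2.8961 0->1
final: 1 -0.6292 -2.3162

Mode 1: guard c·x = -0.4244 hit at Δt = 1.4751 (t = 1.4751), x⁻ = (-0.4538, 0.4139) → reset → x⁺ = (-0.9792, 0.7953), jump to mode 0
Mode 0: guard c·x = 3.8672 hit at Δt = 1.4210 (t = 2.8961), x⁻ = (-2.1622, -3.3860) → reset → x⁺ = (-2.2306, -3.1421), jump to mode 1
Mode 1: flow for 0.4143 to horizon, guard not reached → x = (-0.6292, -2.3162)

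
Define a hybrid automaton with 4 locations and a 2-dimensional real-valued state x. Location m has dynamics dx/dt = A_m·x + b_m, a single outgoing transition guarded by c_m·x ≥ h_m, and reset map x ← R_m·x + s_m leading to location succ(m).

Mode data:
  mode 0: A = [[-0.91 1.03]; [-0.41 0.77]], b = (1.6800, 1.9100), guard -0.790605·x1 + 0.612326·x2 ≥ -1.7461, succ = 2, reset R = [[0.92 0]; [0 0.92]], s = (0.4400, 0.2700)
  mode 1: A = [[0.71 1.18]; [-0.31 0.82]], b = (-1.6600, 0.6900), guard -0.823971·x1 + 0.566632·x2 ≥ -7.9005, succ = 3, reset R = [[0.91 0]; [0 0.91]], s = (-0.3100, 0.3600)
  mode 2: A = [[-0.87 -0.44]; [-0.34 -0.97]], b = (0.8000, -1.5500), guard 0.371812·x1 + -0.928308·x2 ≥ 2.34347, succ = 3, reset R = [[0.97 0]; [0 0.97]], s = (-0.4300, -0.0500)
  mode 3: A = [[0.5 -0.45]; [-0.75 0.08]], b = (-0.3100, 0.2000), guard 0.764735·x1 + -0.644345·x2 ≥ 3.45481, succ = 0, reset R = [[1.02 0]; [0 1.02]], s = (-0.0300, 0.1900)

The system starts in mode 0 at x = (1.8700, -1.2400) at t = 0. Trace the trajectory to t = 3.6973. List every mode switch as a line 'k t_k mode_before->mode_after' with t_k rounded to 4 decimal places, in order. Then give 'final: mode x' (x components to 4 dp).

Mode 0: guard c·x = -1.7461 hit at Δt = 0.4960 (t = 0.4960), x⁻ = (1.3849, -1.0635) → reset → x⁺ = (1.7141, -0.7084), jump to mode 2
Mode 2: guard c·x = 2.3435 hit at Δt = 1.5339 (t = 2.0299), x⁻ = (1.6971, -1.8447) → reset → x⁺ = (1.2162, -1.8394), jump to mode 3
Mode 3: guard c·x = 3.4548 hit at Δt = 0.6803 (t = 2.7102), x⁻ = (2.2563, -2.6838) → reset → x⁺ = (2.2715, -2.5475), jump to mode 0
Mode 0: flow for 0.9871 to horizon, guard not reached → x = (-0.0099, -3.3333)

1 0.4960 0->2
2 2.0299 2->3
3 2.7102 3->0
final: 0 -0.0099 -3.3333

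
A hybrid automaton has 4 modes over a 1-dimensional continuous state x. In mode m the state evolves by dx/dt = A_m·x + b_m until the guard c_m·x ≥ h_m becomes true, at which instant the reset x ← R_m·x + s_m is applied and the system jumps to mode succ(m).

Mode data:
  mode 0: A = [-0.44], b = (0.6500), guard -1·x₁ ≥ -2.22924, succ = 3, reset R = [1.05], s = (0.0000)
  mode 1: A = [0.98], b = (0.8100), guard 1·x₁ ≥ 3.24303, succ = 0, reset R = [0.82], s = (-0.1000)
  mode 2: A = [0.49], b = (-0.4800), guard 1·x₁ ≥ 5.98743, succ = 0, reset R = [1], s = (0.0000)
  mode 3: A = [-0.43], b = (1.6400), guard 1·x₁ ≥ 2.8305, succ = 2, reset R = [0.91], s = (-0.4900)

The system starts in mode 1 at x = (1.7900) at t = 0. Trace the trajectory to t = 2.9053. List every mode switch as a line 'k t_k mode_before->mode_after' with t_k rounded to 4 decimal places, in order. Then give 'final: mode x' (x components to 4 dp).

Mode 1: guard c·x = 3.2430 hit at Δt = 0.4507 (t = 0.4507), x⁻ = (3.2430) → reset → x⁺ = (2.5593), jump to mode 0
Mode 0: guard c·x = -2.2292 hit at Δt = 0.8270 (t = 1.2777), x⁻ = (2.2292) → reset → x⁺ = (2.3407), jump to mode 3
Mode 3: guard c·x = 2.8305 hit at Δt = 0.9399 (t = 2.2176), x⁻ = (2.8305) → reset → x⁺ = (2.0858), jump to mode 2
Mode 2: flow for 0.6877 to horizon, guard not reached → x = (2.5290)

1 0.4507 1->0
2 1.2777 0->3
3 2.2176 3->2
final: 2 2.5290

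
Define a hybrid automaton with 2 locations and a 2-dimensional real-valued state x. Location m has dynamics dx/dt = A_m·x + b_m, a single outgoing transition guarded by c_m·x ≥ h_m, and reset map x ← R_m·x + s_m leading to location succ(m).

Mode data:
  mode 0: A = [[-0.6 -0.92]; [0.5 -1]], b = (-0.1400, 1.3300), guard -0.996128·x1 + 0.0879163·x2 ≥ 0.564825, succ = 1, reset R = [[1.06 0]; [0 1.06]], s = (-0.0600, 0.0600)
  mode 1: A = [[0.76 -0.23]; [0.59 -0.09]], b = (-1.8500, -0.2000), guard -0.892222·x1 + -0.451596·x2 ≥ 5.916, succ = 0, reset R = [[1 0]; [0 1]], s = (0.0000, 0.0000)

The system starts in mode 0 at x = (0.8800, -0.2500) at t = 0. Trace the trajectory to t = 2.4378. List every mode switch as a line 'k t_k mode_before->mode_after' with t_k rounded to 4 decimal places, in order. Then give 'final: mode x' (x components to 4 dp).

Mode 0: guard c·x = 0.5648 hit at Δt = 1.5686 (t = 1.5686), x⁻ = (-0.4769, 1.0215) → reset → x⁺ = (-0.5655, 1.1428), jump to mode 1
Mode 1: flow for 0.8692 to horizon, guard not reached → x = (-3.5773, -0.0703)

1 1.5686 0->1
final: 1 -3.5773 -0.0703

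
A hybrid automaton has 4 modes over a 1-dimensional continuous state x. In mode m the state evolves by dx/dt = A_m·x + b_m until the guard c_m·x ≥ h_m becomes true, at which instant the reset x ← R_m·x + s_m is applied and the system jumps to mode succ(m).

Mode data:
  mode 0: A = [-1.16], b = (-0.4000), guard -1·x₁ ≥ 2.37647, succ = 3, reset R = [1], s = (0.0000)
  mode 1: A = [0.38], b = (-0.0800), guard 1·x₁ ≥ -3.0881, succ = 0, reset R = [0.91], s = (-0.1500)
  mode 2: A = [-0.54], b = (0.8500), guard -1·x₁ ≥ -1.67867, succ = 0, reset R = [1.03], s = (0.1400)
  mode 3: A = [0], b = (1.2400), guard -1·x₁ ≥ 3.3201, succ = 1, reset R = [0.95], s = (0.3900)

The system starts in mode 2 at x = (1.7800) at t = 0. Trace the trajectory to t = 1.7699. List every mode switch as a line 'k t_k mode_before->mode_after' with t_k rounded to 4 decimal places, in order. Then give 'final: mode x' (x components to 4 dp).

Mode 2: guard c·x = -1.6787 hit at Δt = 1.2545 (t = 1.2545), x⁻ = (1.6787) → reset → x⁺ = (1.8690), jump to mode 0
Mode 0: flow for 0.5154 to horizon, guard not reached → x = (0.8727)

1 1.2545 2->0
final: 0 0.8727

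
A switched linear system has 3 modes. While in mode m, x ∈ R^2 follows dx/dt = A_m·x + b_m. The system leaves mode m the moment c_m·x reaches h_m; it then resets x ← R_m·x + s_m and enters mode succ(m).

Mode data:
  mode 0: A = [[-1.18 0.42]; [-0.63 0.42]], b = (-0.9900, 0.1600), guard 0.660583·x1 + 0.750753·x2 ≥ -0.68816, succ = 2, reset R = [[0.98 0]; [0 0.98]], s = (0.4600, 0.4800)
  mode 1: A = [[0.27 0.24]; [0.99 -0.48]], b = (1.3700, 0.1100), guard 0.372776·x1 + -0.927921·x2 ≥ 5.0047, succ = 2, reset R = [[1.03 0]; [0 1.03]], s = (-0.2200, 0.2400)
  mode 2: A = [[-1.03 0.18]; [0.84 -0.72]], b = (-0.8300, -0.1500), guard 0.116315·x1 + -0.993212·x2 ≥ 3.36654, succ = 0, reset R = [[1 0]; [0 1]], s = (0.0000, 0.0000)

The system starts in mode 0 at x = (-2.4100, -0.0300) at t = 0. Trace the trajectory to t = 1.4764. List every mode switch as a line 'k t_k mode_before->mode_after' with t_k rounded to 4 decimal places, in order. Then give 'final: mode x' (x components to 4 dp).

Mode 0: guard c·x = -0.6882 hit at Δt = 0.4146 (t = 0.4146), x⁻ = (-1.7566, 0.6290) → reset → x⁺ = (-1.2615, 1.0964), jump to mode 2
Mode 2: flow for 1.0618 to horizon, guard not reached → x = (-0.9347, -0.2428)

1 0.4146 0->2
final: 2 -0.9347 -0.2428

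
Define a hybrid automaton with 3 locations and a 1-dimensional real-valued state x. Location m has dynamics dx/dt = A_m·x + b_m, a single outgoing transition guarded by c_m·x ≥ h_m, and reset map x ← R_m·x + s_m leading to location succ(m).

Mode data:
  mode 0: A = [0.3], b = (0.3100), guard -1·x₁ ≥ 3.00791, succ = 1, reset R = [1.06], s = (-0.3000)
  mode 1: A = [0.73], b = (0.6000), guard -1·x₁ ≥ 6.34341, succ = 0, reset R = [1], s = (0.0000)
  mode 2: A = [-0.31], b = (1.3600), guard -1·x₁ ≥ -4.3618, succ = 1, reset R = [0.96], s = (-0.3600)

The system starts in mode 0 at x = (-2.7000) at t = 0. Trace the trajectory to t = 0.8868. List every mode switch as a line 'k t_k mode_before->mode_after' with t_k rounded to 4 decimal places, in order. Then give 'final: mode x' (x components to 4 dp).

Mode 0: guard c·x = 3.0079 hit at Δt = 0.5651 (t = 0.5651), x⁻ = (-3.0079) → reset → x⁺ = (-3.4884), jump to mode 1
Mode 1: flow for 0.3217 to horizon, guard not reached → x = (-4.1942)

1 0.5651 0->1
final: 1 -4.1942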